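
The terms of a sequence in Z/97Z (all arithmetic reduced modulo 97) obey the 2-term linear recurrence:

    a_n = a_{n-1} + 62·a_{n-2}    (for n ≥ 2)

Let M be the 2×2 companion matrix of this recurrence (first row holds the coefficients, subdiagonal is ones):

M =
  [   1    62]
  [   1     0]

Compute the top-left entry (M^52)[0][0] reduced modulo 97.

(M^52)[0][0] is the top entry after applying M 52 times to the unit state (1, 0). Equivalently it is h_{53} for the auxiliary sequence (h_n) obeying the same recurrence with h_1 = 1 and h_i = 0 for 0 ≤ i < 1:
h_2 = 1·1 + 62·0 = 1
h_3 = 1·1 + 62·1 = 63
h_4 = 1·63 + 62·1 = 28
h_5 = 1·28 + 62·63 = 54
h_6 = 1·54 + 62·28 = 44
h_7 = 1·44 + 62·54 = 94
h_8 = 1·94 + 62·44 = 9
h_9 = 1·9 + 62·94 = 17
h_10 = 1·17 + 62·9 = 90
h_11 = 1·90 + 62·17 = 77
h_12 = 1·77 + 62·90 = 31
h_13 = 1·31 + 62·77 = 52
h_14 = 1·52 + 62·31 = 34
h_15 = 1·34 + 62·52 = 57
h_16 = 1·57 + 62·34 = 31
h_17 = 1·31 + 62·57 = 73
h_18 = 1·73 + 62·31 = 55
h_19 = 1·55 + 62·73 = 22
h_20 = 1·22 + 62·55 = 37
h_21 = 1·37 + 62·22 = 43
h_22 = 1·43 + 62·37 = 9
h_23 = 1·9 + 62·43 = 56
h_24 = 1·56 + 62·9 = 32
h_25 = 1·32 + 62·56 = 12
h_26 = 1·12 + 62·32 = 56
h_27 = 1·56 + 62·12 = 24
h_28 = 1·24 + 62·56 = 4
h_29 = 1·4 + 62·24 = 37
h_30 = 1·37 + 62·4 = 91
h_31 = 1·91 + 62·37 = 57
h_32 = 1·57 + 62·91 = 73
h_33 = 1·73 + 62·57 = 18
h_34 = 1·18 + 62·73 = 82
h_35 = 1·82 + 62·18 = 34
h_36 = 1·34 + 62·82 = 74
h_37 = 1·74 + 62·34 = 48
h_38 = 1·48 + 62·74 = 77
h_39 = 1·77 + 62·48 = 46
h_40 = 1·46 + 62·77 = 67
h_41 = 1·67 + 62·46 = 9
h_42 = 1·9 + 62·67 = 89
h_43 = 1·89 + 62·9 = 65
h_44 = 1·65 + 62·89 = 54
h_45 = 1·54 + 62·65 = 10
h_46 = 1·10 + 62·54 = 60
h_47 = 1·60 + 62·10 = 1
h_48 = 1·1 + 62·60 = 35
h_49 = 1·35 + 62·1 = 0
h_50 = 1·0 + 62·35 = 36
h_51 = 1·36 + 62·0 = 36
h_52 = 1·36 + 62·36 = 37
h_53 = 1·37 + 62·36 = 38

38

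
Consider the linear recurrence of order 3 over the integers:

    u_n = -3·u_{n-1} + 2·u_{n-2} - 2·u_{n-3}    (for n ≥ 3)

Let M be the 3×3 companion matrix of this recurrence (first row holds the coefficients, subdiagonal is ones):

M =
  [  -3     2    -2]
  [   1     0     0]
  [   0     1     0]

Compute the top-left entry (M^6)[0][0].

(M^6)[0][0] is the top entry after applying M 6 times to the unit state (1, 0, 0). Equivalently it is h_{8} for the auxiliary sequence (h_n) obeying the same recurrence with h_2 = 1 and h_i = 0 for 0 ≤ i < 2:
h_3 = -3·1 + 2·0 + -2·0 = -3
h_4 = -3·-3 + 2·1 + -2·0 = 11
h_5 = -3·11 + 2·-3 + -2·1 = -41
h_6 = -3·-41 + 2·11 + -2·-3 = 151
h_7 = -3·151 + 2·-41 + -2·11 = -557
h_8 = -3·-557 + 2·151 + -2·-41 = 2055

2055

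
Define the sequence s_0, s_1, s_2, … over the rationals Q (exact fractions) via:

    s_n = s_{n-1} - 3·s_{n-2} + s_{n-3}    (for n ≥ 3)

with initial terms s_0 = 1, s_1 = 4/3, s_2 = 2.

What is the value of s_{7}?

s_3 = 1·2 + -3·4/3 + 1·1 = -1
s_4 = 1·-1 + -3·2 + 1·4/3 = -17/3
s_5 = 1·-17/3 + -3·-1 + 1·2 = -2/3
s_6 = 1·-2/3 + -3·-17/3 + 1·-1 = 46/3
s_7 = 1·46/3 + -3·-2/3 + 1·-17/3 = 35/3

35/3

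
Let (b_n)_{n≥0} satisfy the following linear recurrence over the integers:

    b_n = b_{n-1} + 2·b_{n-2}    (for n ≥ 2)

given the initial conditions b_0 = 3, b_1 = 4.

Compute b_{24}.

39146838

b_2 = 1·4 + 2·3 = 10
b_3 = 1·10 + 2·4 = 18
b_4 = 1·18 + 2·10 = 38
b_5 = 1·38 + 2·18 = 74
b_6 = 1·74 + 2·38 = 150
b_7 = 1·150 + 2·74 = 298
b_8 = 1·298 + 2·150 = 598
b_9 = 1·598 + 2·298 = 1194
b_10 = 1·1194 + 2·598 = 2390
b_11 = 1·2390 + 2·1194 = 4778
b_12 = 1·4778 + 2·2390 = 9558
b_13 = 1·9558 + 2·4778 = 19114
b_14 = 1·19114 + 2·9558 = 38230
b_15 = 1·38230 + 2·19114 = 76458
b_16 = 1·76458 + 2·38230 = 152918
b_17 = 1·152918 + 2·76458 = 305834
b_18 = 1·305834 + 2·152918 = 611670
b_19 = 1·611670 + 2·305834 = 1223338
b_20 = 1·1223338 + 2·611670 = 2446678
b_21 = 1·2446678 + 2·1223338 = 4893354
b_22 = 1·4893354 + 2·2446678 = 9786710
b_23 = 1·9786710 + 2·4893354 = 19573418
b_24 = 1·19573418 + 2·9786710 = 39146838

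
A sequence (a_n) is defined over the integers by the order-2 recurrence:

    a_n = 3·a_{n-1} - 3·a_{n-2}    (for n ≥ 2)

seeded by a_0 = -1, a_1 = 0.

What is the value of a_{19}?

a_2 = 3·0 + -3·-1 = 3
a_3 = 3·3 + -3·0 = 9
a_4 = 3·9 + -3·3 = 18
a_5 = 3·18 + -3·9 = 27
a_6 = 3·27 + -3·18 = 27
a_7 = 3·27 + -3·27 = 0
a_8 = 3·0 + -3·27 = -81
a_9 = 3·-81 + -3·0 = -243
a_10 = 3·-243 + -3·-81 = -486
a_11 = 3·-486 + -3·-243 = -729
a_12 = 3·-729 + -3·-486 = -729
a_13 = 3·-729 + -3·-729 = 0
a_14 = 3·0 + -3·-729 = 2187
a_15 = 3·2187 + -3·0 = 6561
a_16 = 3·6561 + -3·2187 = 13122
a_17 = 3·13122 + -3·6561 = 19683
a_18 = 3·19683 + -3·13122 = 19683
a_19 = 3·19683 + -3·19683 = 0

0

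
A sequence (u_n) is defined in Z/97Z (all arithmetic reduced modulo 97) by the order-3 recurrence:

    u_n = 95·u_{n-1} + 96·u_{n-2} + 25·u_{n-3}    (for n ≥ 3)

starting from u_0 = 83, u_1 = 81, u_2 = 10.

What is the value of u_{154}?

14

u_3 = 95·10 + 96·81 + 25·83 = 34
u_4 = 95·34 + 96·10 + 25·81 = 7
u_5 = 95·7 + 96·34 + 25·10 = 8
u_6 = 95·8 + 96·7 + 25·34 = 51
u_7 = 95·51 + 96·8 + 25·7 = 65
u_8 = 95·65 + 96·51 + 25·8 = 19
Continuing the recurrence:
  u_9 = 8;  u_10 = 38;  u_11 = 3;  u_12 = 59;  u_13 = 53;  u_14 = 7
  u_15 = 50;  u_16 = 54;  u_17 = 17;  u_18 = 95;  u_19 = 76;  u_20 = 81
  u_21 = 3;  u_22 = 67;  u_23 = 45;  u_24 = 15;  u_25 = 48;  u_26 = 44
  u_27 = 45;  u_28 = 96;  u_29 = 87;  u_30 = 79;  u_31 = 21;  u_32 = 17
  u_33 = 77;  u_34 = 63;  u_35 = 28;  u_36 = 60;  u_37 = 69;  u_38 = 17
  u_39 = 39;  u_40 = 78;  u_41 = 36;  u_42 = 49;  u_43 = 70;  u_44 = 32
  u_45 = 24;  u_46 = 21;  u_47 = 55;  u_48 = 81;  u_49 = 17;  u_50 = 96
  u_51 = 70;  u_52 = 92;  u_53 = 12;  u_54 = 82;  u_55 = 87;  u_56 = 44
  u_57 = 32;  u_58 = 30;  u_59 = 38;  u_60 = 15;  u_61 = 3;  u_62 = 56
  u_63 = 66;  u_64 = 81;  u_65 = 8;  u_66 = 1;  u_67 = 75;  u_68 = 49
  u_69 = 46;  u_70 = 85;  u_71 = 39;  u_72 = 17;  u_73 = 15;  u_74 = 55
  u_75 = 9;  u_76 = 11;  u_77 = 83;  u_78 = 48;  u_79 = 96;  u_80 = 89
  u_81 = 53;  u_82 = 71;  u_83 = 90;  u_84 = 7;  u_85 = 22;  u_86 = 65
  u_87 = 23;  u_88 = 51;  u_89 = 45;  u_90 = 46;  u_91 = 71;  u_92 = 64
  u_93 = 78;  u_94 = 3;  u_95 = 61;  u_96 = 79;  u_97 = 50;  u_98 = 85
  u_99 = 9;  u_100 = 80;  u_101 = 16;  u_102 = 16;  u_103 = 12;  u_104 = 69
  u_105 = 56;  u_106 = 22;  u_107 = 73;  u_108 = 68;  u_109 = 50;  u_110 = 8
  u_111 = 82;  u_112 = 11;  u_113 = 96;  u_114 = 4;  u_115 = 74;  u_116 = 17
  u_117 = 89;  u_118 = 6;  u_119 = 33;  u_120 = 19;  u_121 = 79;  u_122 = 66
  u_123 = 70;  u_124 = 23;  u_125 = 79;  u_126 = 17;  u_127 = 74;  u_128 = 64
  u_129 = 29;  u_130 = 79;  u_131 = 55;  u_132 = 51;  u_133 = 72;  u_134 = 16
  u_135 = 7;  u_136 = 24;  u_137 = 54;  u_138 = 43;  u_139 = 72;  u_140 = 96
  u_141 = 35;  u_142 = 82;  u_143 = 67;  u_144 = 77;  u_145 = 83;  u_146 = 74
  u_147 = 45;  u_148 = 68;  u_149 = 20;  u_150 = 47;  u_151 = 34;  u_152 = 94
u_153 = 95·94 + 96·34 + 25·47 = 80
u_154 = 95·80 + 96·94 + 25·34 = 14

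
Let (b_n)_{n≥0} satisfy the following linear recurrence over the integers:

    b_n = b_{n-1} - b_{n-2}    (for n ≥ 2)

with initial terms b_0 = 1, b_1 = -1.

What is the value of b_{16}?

1

b_2 = 1·-1 + -1·1 = -2
b_3 = 1·-2 + -1·-1 = -1
b_4 = 1·-1 + -1·-2 = 1
b_5 = 1·1 + -1·-1 = 2
b_6 = 1·2 + -1·1 = 1
b_7 = 1·1 + -1·2 = -1
(b_6, b_7) = (1, -1) = (b_0, b_1), so the sequence has period 6.
16 ≡ 4 (mod 6), hence b_16 = b_4 = 1.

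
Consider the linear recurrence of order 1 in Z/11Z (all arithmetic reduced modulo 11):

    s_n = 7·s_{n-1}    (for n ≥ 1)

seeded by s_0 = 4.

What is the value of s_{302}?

s_1 = 7·4 = 6
s_2 = 7·6 = 9
s_3 = 7·9 = 8
s_4 = 7·8 = 1
s_5 = 7·1 = 7
s_6 = 7·7 = 5
s_7 = 7·5 = 2
s_8 = 7·2 = 3
s_9 = 7·3 = 10
s_10 = 7·10 = 4
(s_10) = (4) = (s_0), so the sequence has period 10.
302 ≡ 2 (mod 10), hence s_302 = s_2 = 9.

9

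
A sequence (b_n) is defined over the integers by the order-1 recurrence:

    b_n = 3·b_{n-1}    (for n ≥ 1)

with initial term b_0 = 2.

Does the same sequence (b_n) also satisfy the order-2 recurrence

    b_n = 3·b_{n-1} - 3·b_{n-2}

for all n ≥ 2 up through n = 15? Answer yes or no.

Terms b_0..b_15: 2, 6, 18, 54, 162, 486, 1458, 4374, 13122, 39366, 118098, 354294, 1062882, 3188646, 9565938, 28697814
n=2: candidate gives 12, actual b_2 = 18 ✗

no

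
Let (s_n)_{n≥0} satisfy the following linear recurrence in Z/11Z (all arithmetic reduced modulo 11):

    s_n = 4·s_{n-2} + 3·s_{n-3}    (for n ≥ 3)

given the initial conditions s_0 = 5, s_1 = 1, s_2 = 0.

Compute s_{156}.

5

s_3 = 0·0 + 4·1 + 3·5 = 8
s_4 = 0·8 + 4·0 + 3·1 = 3
s_5 = 0·3 + 4·8 + 3·0 = 10
s_6 = 0·10 + 4·3 + 3·8 = 3
s_7 = 0·3 + 4·10 + 3·3 = 5
s_8 = 0·5 + 4·3 + 3·10 = 9
s_9 = 0·9 + 4·5 + 3·3 = 7
s_10 = 0·7 + 4·9 + 3·5 = 7
s_11 = 0·7 + 4·7 + 3·9 = 0
s_12 = 0·0 + 4·7 + 3·7 = 5
s_13 = 0·5 + 4·0 + 3·7 = 10
s_14 = 0·10 + 4·5 + 3·0 = 9
s_15 = 0·9 + 4·10 + 3·5 = 0
s_16 = 0·0 + 4·9 + 3·10 = 0
s_17 = 0·0 + 4·0 + 3·9 = 5
s_18 = 0·5 + 4·0 + 3·0 = 0
s_19 = 0·0 + 4·5 + 3·0 = 9
s_20 = 0·9 + 4·0 + 3·5 = 4
s_21 = 0·4 + 4·9 + 3·0 = 3
s_22 = 0·3 + 4·4 + 3·9 = 10
s_23 = 0·10 + 4·3 + 3·4 = 2
s_24 = 0·2 + 4·10 + 3·3 = 5
s_25 = 0·5 + 4·2 + 3·10 = 5
s_26 = 0·5 + 4·5 + 3·2 = 4
s_27 = 0·4 + 4·5 + 3·5 = 2
s_28 = 0·2 + 4·4 + 3·5 = 9
s_29 = 0·9 + 4·2 + 3·4 = 9
s_30 = 0·9 + 4·9 + 3·2 = 9
s_31 = 0·9 + 4·9 + 3·9 = 8
s_32 = 0·8 + 4·9 + 3·9 = 8
s_33 = 0·8 + 4·8 + 3·9 = 4
s_34 = 0·4 + 4·8 + 3·8 = 1
s_35 = 0·1 + 4·4 + 3·8 = 7
s_36 = 0·7 + 4·1 + 3·4 = 5
s_37 = 0·5 + 4·7 + 3·1 = 9
s_38 = 0·9 + 4·5 + 3·7 = 8
s_39 = 0·8 + 4·9 + 3·5 = 7
s_40 = 0·7 + 4·8 + 3·9 = 4
s_41 = 0·4 + 4·7 + 3·8 = 8
s_42 = 0·8 + 4·4 + 3·7 = 4
s_43 = 0·4 + 4·8 + 3·4 = 0
s_44 = 0·0 + 4·4 + 3·8 = 7
s_45 = 0·7 + 4·0 + 3·4 = 1
s_46 = 0·1 + 4·7 + 3·0 = 6
s_47 = 0·6 + 4·1 + 3·7 = 3
s_48 = 0·3 + 4·6 + 3·1 = 5
s_49 = 0·5 + 4·3 + 3·6 = 8
s_50 = 0·8 + 4·5 + 3·3 = 7
s_51 = 0·7 + 4·8 + 3·5 = 3
s_52 = 0·3 + 4·7 + 3·8 = 8
s_53 = 0·8 + 4·3 + 3·7 = 0
s_54 = 0·0 + 4·8 + 3·3 = 8
s_55 = 0·8 + 4·0 + 3·8 = 2
s_56 = 0·2 + 4·8 + 3·0 = 10
s_57 = 0·10 + 4·2 + 3·8 = 10
s_58 = 0·10 + 4·10 + 3·2 = 2
s_59 = 0·2 + 4·10 + 3·10 = 4
s_60 = 0·4 + 4·2 + 3·10 = 5
s_61 = 0·5 + 4·4 + 3·2 = 0
s_62 = 0·0 + 4·5 + 3·4 = 10
s_63 = 0·10 + 4·0 + 3·5 = 4
s_64 = 0·4 + 4·10 + 3·0 = 7
s_65 = 0·7 + 4·4 + 3·10 = 2
s_66 = 0·2 + 4·7 + 3·4 = 7
s_67 = 0·7 + 4·2 + 3·7 = 7
s_68 = 0·7 + 4·7 + 3·2 = 1
s_69 = 0·1 + 4·7 + 3·7 = 5
s_70 = 0·5 + 4·1 + 3·7 = 3
s_71 = 0·3 + 4·5 + 3·1 = 1
s_72 = 0·1 + 4·3 + 3·5 = 5
s_73 = 0·5 + 4·1 + 3·3 = 2
s_74 = 0·2 + 4·5 + 3·1 = 1
s_75 = 0·1 + 4·2 + 3·5 = 1
s_76 = 0·1 + 4·1 + 3·2 = 10
s_77 = 0·10 + 4·1 + 3·1 = 7
s_78 = 0·7 + 4·10 + 3·1 = 10
s_79 = 0·10 + 4·7 + 3·10 = 3
s_80 = 0·3 + 4·10 + 3·7 = 6
s_81 = 0·6 + 4·3 + 3·10 = 9
s_82 = 0·9 + 4·6 + 3·3 = 0
s_83 = 0·0 + 4·9 + 3·6 = 10
s_84 = 0·10 + 4·0 + 3·9 = 5
s_85 = 0·5 + 4·10 + 3·0 = 7
s_86 = 0·7 + 4·5 + 3·10 = 6
s_87 = 0·6 + 4·7 + 3·5 = 10
s_88 = 0·10 + 4·6 + 3·7 = 1
s_89 = 0·1 + 4·10 + 3·6 = 3
s_90 = 0·3 + 4·1 + 3·10 = 1
s_91 = 0·1 + 4·3 + 3·1 = 4
s_92 = 0·4 + 4·1 + 3·3 = 2
s_93 = 0·2 + 4·4 + 3·1 = 8
s_94 = 0·8 + 4·2 + 3·4 = 9
s_95 = 0·9 + 4·8 + 3·2 = 5
s_96 = 0·5 + 4·9 + 3·8 = 5
s_97 = 0·5 + 4·5 + 3·9 = 3
s_98 = 0·3 + 4·5 + 3·5 = 2
s_99 = 0·2 + 4·3 + 3·5 = 5
s_100 = 0·5 + 4·2 + 3·3 = 6
s_101 = 0·6 + 4·5 + 3·2 = 4
s_102 = 0·4 + 4·6 + 3·5 = 6
s_103 = 0·6 + 4·4 + 3·6 = 1
s_104 = 0·1 + 4·6 + 3·4 = 3
s_105 = 0·3 + 4·1 + 3·6 = 0
s_106 = 0·0 + 4·3 + 3·1 = 4
s_107 = 0·4 + 4·0 + 3·3 = 9
s_108 = 0·9 + 4·4 + 3·0 = 5
s_109 = 0·5 + 4·9 + 3·4 = 4
s_110 = 0·4 + 4·5 + 3·9 = 3
s_111 = 0·3 + 4·4 + 3·5 = 9
s_112 = 0·9 + 4·3 + 3·4 = 2
s_113 = 0·2 + 4·9 + 3·3 = 1
s_114 = 0·1 + 4·2 + 3·9 = 2
s_115 = 0·2 + 4·1 + 3·2 = 10
s_116 = 0·10 + 4·2 + 3·1 = 0
s_117 = 0·0 + 4·10 + 3·2 = 2
s_118 = 0·2 + 4·0 + 3·10 = 8
s_119 = 0·8 + 4·2 + 3·0 = 8
s_120 = 0·8 + 4·8 + 3·2 = 5
s_121 = 0·5 + 4·8 + 3·8 = 1
s_122 = 0·1 + 4·5 + 3·8 = 0
s_123 = 0·0 + 4·1 + 3·5 = 8
s_124 = 0·8 + 4·0 + 3·1 = 3
s_125 = 0·3 + 4·8 + 3·0 = 10
s_126 = 0·10 + 4·3 + 3·8 = 3
s_127 = 0·3 + 4·10 + 3·3 = 5
s_128 = 0·5 + 4·3 + 3·10 = 9
s_129 = 0·9 + 4·5 + 3·3 = 7
s_130 = 0·7 + 4·9 + 3·5 = 7
s_131 = 0·7 + 4·7 + 3·9 = 0
s_132 = 0·0 + 4·7 + 3·7 = 5
s_133 = 0·5 + 4·0 + 3·7 = 10
s_134 = 0·10 + 4·5 + 3·0 = 9
s_135 = 0·9 + 4·10 + 3·5 = 0
s_136 = 0·0 + 4·9 + 3·10 = 0
s_137 = 0·0 + 4·0 + 3·9 = 5
s_138 = 0·5 + 4·0 + 3·0 = 0
s_139 = 0·0 + 4·5 + 3·0 = 9
s_140 = 0·9 + 4·0 + 3·5 = 4
s_141 = 0·4 + 4·9 + 3·0 = 3
s_142 = 0·3 + 4·4 + 3·9 = 10
s_143 = 0·10 + 4·3 + 3·4 = 2
s_144 = 0·2 + 4·10 + 3·3 = 5
s_145 = 0·5 + 4·2 + 3·10 = 5
s_146 = 0·5 + 4·5 + 3·2 = 4
s_147 = 0·4 + 4·5 + 3·5 = 2
s_148 = 0·2 + 4·4 + 3·5 = 9
s_149 = 0·9 + 4·2 + 3·4 = 9
s_150 = 0·9 + 4·9 + 3·2 = 9
s_151 = 0·9 + 4·9 + 3·9 = 8
s_152 = 0·8 + 4·9 + 3·9 = 8
s_153 = 0·8 + 4·8 + 3·9 = 4
s_154 = 0·4 + 4·8 + 3·8 = 1
s_155 = 0·1 + 4·4 + 3·8 = 7
s_156 = 0·7 + 4·1 + 3·4 = 5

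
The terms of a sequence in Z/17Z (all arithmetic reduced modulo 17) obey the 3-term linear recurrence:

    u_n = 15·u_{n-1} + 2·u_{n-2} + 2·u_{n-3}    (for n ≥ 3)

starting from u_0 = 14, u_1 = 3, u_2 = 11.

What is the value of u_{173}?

11

u_3 = 15·11 + 2·3 + 2·14 = 12
u_4 = 15·12 + 2·11 + 2·3 = 4
u_5 = 15·4 + 2·12 + 2·11 = 4
u_6 = 15·4 + 2·4 + 2·12 = 7
u_7 = 15·7 + 2·4 + 2·4 = 2
u_8 = 15·2 + 2·7 + 2·4 = 1
Continuing the recurrence:
  u_9 = 16;  u_10 = 8;  u_11 = 1;  u_12 = 12;  u_13 = 11;  u_14 = 4
  u_15 = 4;  u_16 = 5;  u_17 = 6;  u_18 = 6;  u_19 = 10;  u_20 = 4
  u_21 = 7;  u_22 = 14;  u_23 = 11;  u_24 = 3;  u_25 = 10;  u_26 = 8
  u_27 = 10;  u_28 = 16;  u_29 = 4;  u_30 = 10;  u_31 = 3;  u_32 = 5
  u_33 = 16;  u_34 = 1;  u_35 = 6;  u_36 = 5;  u_37 = 4;  u_38 = 14
  u_39 = 7;  u_40 = 5;  u_41 = 15;  u_42 = 11;  u_43 = 1;  u_44 = 16
  u_45 = 9;  u_46 = 16;  u_47 = 1;  u_48 = 14;  u_49 = 6;  u_50 = 1
  u_51 = 4;  u_52 = 6;  u_53 = 15;  u_54 = 7;  u_55 = 11;  u_56 = 5
  u_57 = 9;  u_58 = 14;  u_59 = 0;  u_60 = 12;  u_61 = 4;  u_62 = 16
  u_63 = 0;  u_64 = 6;  u_65 = 3;  u_66 = 6;  u_67 = 6;  u_68 = 6
  u_69 = 12;  u_70 = 0;  u_71 = 2;  u_72 = 3;  u_73 = 15;  u_74 = 14
  u_75 = 8;  u_76 = 8;  u_77 = 11;  u_78 = 10;  u_79 = 1;  u_80 = 6
  u_81 = 10;  u_82 = 11;  u_83 = 10;  u_84 = 5;  u_85 = 15;  u_86 = 0
  u_87 = 6;  u_88 = 1;  u_89 = 10;  u_90 = 11;  u_91 = 0;  u_92 = 8
  u_93 = 6;  u_94 = 4;  u_95 = 3;  u_96 = 14;  u_97 = 3;  u_98 = 11
  u_99 = 12;  u_100 = 4;  u_101 = 4;  u_102 = 7;  u_103 = 2;  u_104 = 1
  u_105 = 16;  u_106 = 8;  u_107 = 1;  u_108 = 12;  u_109 = 11;  u_110 = 4
  u_111 = 4;  u_112 = 5;  u_113 = 6;  u_114 = 6;  u_115 = 10;  u_116 = 4
  u_117 = 7;  u_118 = 14;  u_119 = 11;  u_120 = 3;  u_121 = 10;  u_122 = 8
  u_123 = 10;  u_124 = 16;  u_125 = 4;  u_126 = 10;  u_127 = 3;  u_128 = 5
  u_129 = 16;  u_130 = 1;  u_131 = 6;  u_132 = 5;  u_133 = 4;  u_134 = 14
  u_135 = 7;  u_136 = 5;  u_137 = 15;  u_138 = 11;  u_139 = 1;  u_140 = 16
  u_141 = 9;  u_142 = 16;  u_143 = 1;  u_144 = 14;  u_145 = 6;  u_146 = 1
  u_147 = 4;  u_148 = 6;  u_149 = 15;  u_150 = 7;  u_151 = 11;  u_152 = 5
  u_153 = 9;  u_154 = 14;  u_155 = 0;  u_156 = 12;  u_157 = 4;  u_158 = 16
  u_159 = 0;  u_160 = 6;  u_161 = 3;  u_162 = 6;  u_163 = 6;  u_164 = 6
  u_165 = 12;  u_166 = 0;  u_167 = 2;  u_168 = 3;  u_169 = 15;  u_170 = 14
  u_171 = 8
u_172 = 15·8 + 2·14 + 2·15 = 8
u_173 = 15·8 + 2·8 + 2·14 = 11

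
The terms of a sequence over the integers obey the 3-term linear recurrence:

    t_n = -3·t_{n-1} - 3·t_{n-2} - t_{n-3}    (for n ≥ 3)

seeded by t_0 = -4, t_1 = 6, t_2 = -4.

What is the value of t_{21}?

-794

t_3 = -3·-4 + -3·6 + -1·-4 = -2
t_4 = -3·-2 + -3·-4 + -1·6 = 12
t_5 = -3·12 + -3·-2 + -1·-4 = -26
t_6 = -3·-26 + -3·12 + -1·-2 = 44
t_7 = -3·44 + -3·-26 + -1·12 = -66
t_8 = -3·-66 + -3·44 + -1·-26 = 92
t_9 = -3·92 + -3·-66 + -1·44 = -122
t_10 = -3·-122 + -3·92 + -1·-66 = 156
t_11 = -3·156 + -3·-122 + -1·92 = -194
t_12 = -3·-194 + -3·156 + -1·-122 = 236
t_13 = -3·236 + -3·-194 + -1·156 = -282
t_14 = -3·-282 + -3·236 + -1·-194 = 332
t_15 = -3·332 + -3·-282 + -1·236 = -386
t_16 = -3·-386 + -3·332 + -1·-282 = 444
t_17 = -3·444 + -3·-386 + -1·332 = -506
t_18 = -3·-506 + -3·444 + -1·-386 = 572
t_19 = -3·572 + -3·-506 + -1·444 = -642
t_20 = -3·-642 + -3·572 + -1·-506 = 716
t_21 = -3·716 + -3·-642 + -1·572 = -794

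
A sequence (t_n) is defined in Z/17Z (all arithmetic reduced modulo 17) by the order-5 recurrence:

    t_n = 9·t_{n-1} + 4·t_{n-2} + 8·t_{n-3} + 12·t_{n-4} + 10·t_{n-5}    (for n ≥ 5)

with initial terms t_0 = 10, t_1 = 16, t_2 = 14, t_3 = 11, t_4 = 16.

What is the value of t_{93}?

5

t_5 = 9·16 + 4·11 + 8·14 + 12·16 + 10·10 = 14
t_6 = 9·14 + 4·16 + 8·11 + 12·14 + 10·16 = 11
t_7 = 9·11 + 4·14 + 8·16 + 12·11 + 10·14 = 11
t_8 = 9·11 + 4·11 + 8·14 + 12·16 + 10·11 = 13
t_9 = 9·13 + 4·11 + 8·11 + 12·14 + 10·16 = 16
t_10 = 9·16 + 4·13 + 8·11 + 12·11 + 10·14 = 12
t_11 = 9·12 + 4·16 + 8·13 + 12·11 + 10·11 = 8
t_12 = 9·8 + 4·12 + 8·16 + 12·13 + 10·11 = 4
t_13 = 9·4 + 4·8 + 8·12 + 12·16 + 10·13 = 10
t_14 = 9·10 + 4·4 + 8·8 + 12·12 + 10·16 = 15
t_15 = 9·15 + 4·10 + 8·4 + 12·8 + 10·12 = 15
t_16 = 9·15 + 4·15 + 8·10 + 12·4 + 10·8 = 12
t_17 = 9·12 + 4·15 + 8·15 + 12·10 + 10·4 = 6
t_18 = 9·6 + 4·12 + 8·15 + 12·15 + 10·10 = 9
t_19 = 9·9 + 4·6 + 8·12 + 12·15 + 10·15 = 4
t_20 = 9·4 + 4·9 + 8·6 + 12·12 + 10·15 = 6
t_21 = 9·6 + 4·4 + 8·9 + 12·6 + 10·12 = 11
t_22 = 9·11 + 4·6 + 8·4 + 12·9 + 10·6 = 0
t_23 = 9·0 + 4·11 + 8·6 + 12·4 + 10·9 = 9
t_24 = 9·9 + 4·0 + 8·11 + 12·6 + 10·4 = 9
t_25 = 9·9 + 4·9 + 8·0 + 12·11 + 10·6 = 3
t_26 = 9·3 + 4·9 + 8·9 + 12·0 + 10·11 = 7
t_27 = 9·7 + 4·3 + 8·9 + 12·9 + 10·0 = 0
t_28 = 9·0 + 4·7 + 8·3 + 12·9 + 10·9 = 12
t_29 = 9·12 + 4·0 + 8·7 + 12·3 + 10·9 = 1
t_30 = 9·1 + 4·12 + 8·0 + 12·7 + 10·3 = 1
t_31 = 9·1 + 4·1 + 8·12 + 12·0 + 10·7 = 9
t_32 = 9·9 + 4·1 + 8·1 + 12·12 + 10·0 = 16
t_33 = 9·16 + 4·9 + 8·1 + 12·1 + 10·12 = 14
t_34 = 9·14 + 4·16 + 8·9 + 12·1 + 10·1 = 12
t_35 = 9·12 + 4·14 + 8·16 + 12·9 + 10·1 = 2
t_36 = 9·2 + 4·12 + 8·14 + 12·16 + 10·9 = 1
t_37 = 9·1 + 4·2 + 8·12 + 12·14 + 10·16 = 16
t_38 = 9·16 + 4·1 + 8·2 + 12·12 + 10·14 = 6
t_39 = 9·6 + 4·16 + 8·1 + 12·2 + 10·12 = 15
t_40 = 9·15 + 4·6 + 8·16 + 12·1 + 10·2 = 13
t_41 = 9·13 + 4·15 + 8·6 + 12·16 + 10·1 = 2
t_42 = 9·2 + 4·13 + 8·15 + 12·6 + 10·16 = 14
t_43 = 9·14 + 4·2 + 8·13 + 12·15 + 10·6 = 2
t_44 = 9·2 + 4·14 + 8·2 + 12·13 + 10·15 = 5
t_45 = 9·5 + 4·2 + 8·14 + 12·2 + 10·13 = 13
t_46 = 9·13 + 4·5 + 8·2 + 12·14 + 10·2 = 1
t_47 = 9·1 + 4·13 + 8·5 + 12·2 + 10·14 = 10
t_48 = 9·10 + 4·1 + 8·13 + 12·5 + 10·2 = 6
t_49 = 9·6 + 4·10 + 8·1 + 12·13 + 10·5 = 2
t_50 = 9·2 + 4·6 + 8·10 + 12·1 + 10·13 = 9
t_51 = 9·9 + 4·2 + 8·6 + 12·10 + 10·1 = 12
t_52 = 9·12 + 4·9 + 8·2 + 12·6 + 10·10 = 9
t_53 = 9·9 + 4·12 + 8·9 + 12·2 + 10·6 = 13
t_54 = 9·13 + 4·9 + 8·12 + 12·9 + 10·2 = 3
t_55 = 9·3 + 4·13 + 8·9 + 12·12 + 10·9 = 11
t_56 = 9·11 + 4·3 + 8·13 + 12·9 + 10·12 = 1
t_57 = 9·1 + 4·11 + 8·3 + 12·13 + 10·9 = 0
t_58 = 9·0 + 4·1 + 8·11 + 12·3 + 10·13 = 3
t_59 = 9·3 + 4·0 + 8·1 + 12·11 + 10·3 = 10
t_60 = 9·10 + 4·3 + 8·0 + 12·1 + 10·11 = 3
t_61 = 9·3 + 4·10 + 8·3 + 12·0 + 10·1 = 16
t_62 = 9·16 + 4·3 + 8·10 + 12·3 + 10·0 = 0
t_63 = 9·0 + 4·16 + 8·3 + 12·10 + 10·3 = 0
t_64 = 9·0 + 4·0 + 8·16 + 12·3 + 10·10 = 9
t_65 = 9·9 + 4·0 + 8·0 + 12·16 + 10·3 = 14
t_66 = 9·14 + 4·9 + 8·0 + 12·0 + 10·16 = 16
t_67 = 9·16 + 4·14 + 8·9 + 12·0 + 10·0 = 0
t_68 = 9·0 + 4·16 + 8·14 + 12·9 + 10·0 = 12
t_69 = 9·12 + 4·0 + 8·16 + 12·14 + 10·9 = 1
t_70 = 9·1 + 4·12 + 8·0 + 12·16 + 10·14 = 15
t_71 = 9·15 + 4·1 + 8·12 + 12·0 + 10·16 = 4
t_72 = 9·4 + 4·15 + 8·1 + 12·12 + 10·0 = 10
t_73 = 9·10 + 4·4 + 8·15 + 12·1 + 10·12 = 1
t_74 = 9·1 + 4·10 + 8·4 + 12·15 + 10·1 = 16
t_75 = 9·16 + 4·1 + 8·10 + 12·4 + 10·15 = 1
t_76 = 9·1 + 4·16 + 8·1 + 12·10 + 10·4 = 3
t_77 = 9·3 + 4·1 + 8·16 + 12·1 + 10·10 = 16
t_78 = 9·16 + 4·3 + 8·1 + 12·16 + 10·1 = 9
t_79 = 9·9 + 4·16 + 8·3 + 12·1 + 10·16 = 1
t_80 = 9·1 + 4·9 + 8·16 + 12·3 + 10·1 = 15
t_81 = 9·15 + 4·1 + 8·9 + 12·16 + 10·3 = 8
t_82 = 9·8 + 4·15 + 8·1 + 12·9 + 10·16 = 0
t_83 = 9·0 + 4·8 + 8·15 + 12·1 + 10·9 = 16
t_84 = 9·16 + 4·0 + 8·8 + 12·15 + 10·1 = 7
t_85 = 9·7 + 4·16 + 8·0 + 12·8 + 10·15 = 16
t_86 = 9·16 + 4·7 + 8·16 + 12·0 + 10·8 = 6
t_87 = 9·6 + 4·16 + 8·7 + 12·16 + 10·0 = 9
t_88 = 9·9 + 4·6 + 8·16 + 12·7 + 10·16 = 1
t_89 = 9·1 + 4·9 + 8·6 + 12·16 + 10·7 = 15
t_90 = 9·15 + 4·1 + 8·9 + 12·6 + 10·16 = 1
t_91 = 9·1 + 4·15 + 8·1 + 12·9 + 10·6 = 7
t_92 = 9·7 + 4·1 + 8·15 + 12·1 + 10·9 = 0
t_93 = 9·0 + 4·7 + 8·1 + 12·15 + 10·1 = 5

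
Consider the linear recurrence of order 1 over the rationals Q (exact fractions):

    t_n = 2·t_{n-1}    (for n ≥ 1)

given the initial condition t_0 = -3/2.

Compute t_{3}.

-12

t_1 = 2·-3/2 = -3
t_2 = 2·-3 = -6
t_3 = 2·-6 = -12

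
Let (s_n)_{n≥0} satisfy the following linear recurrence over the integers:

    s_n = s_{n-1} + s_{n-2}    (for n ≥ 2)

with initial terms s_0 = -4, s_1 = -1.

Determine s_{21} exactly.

s_2 = 1·-1 + 1·-4 = -5
s_3 = 1·-5 + 1·-1 = -6
s_4 = 1·-6 + 1·-5 = -11
s_5 = 1·-11 + 1·-6 = -17
s_6 = 1·-17 + 1·-11 = -28
s_7 = 1·-28 + 1·-17 = -45
s_8 = 1·-45 + 1·-28 = -73
s_9 = 1·-73 + 1·-45 = -118
s_10 = 1·-118 + 1·-73 = -191
s_11 = 1·-191 + 1·-118 = -309
s_12 = 1·-309 + 1·-191 = -500
s_13 = 1·-500 + 1·-309 = -809
s_14 = 1·-809 + 1·-500 = -1309
s_15 = 1·-1309 + 1·-809 = -2118
s_16 = 1·-2118 + 1·-1309 = -3427
s_17 = 1·-3427 + 1·-2118 = -5545
s_18 = 1·-5545 + 1·-3427 = -8972
s_19 = 1·-8972 + 1·-5545 = -14517
s_20 = 1·-14517 + 1·-8972 = -23489
s_21 = 1·-23489 + 1·-14517 = -38006

-38006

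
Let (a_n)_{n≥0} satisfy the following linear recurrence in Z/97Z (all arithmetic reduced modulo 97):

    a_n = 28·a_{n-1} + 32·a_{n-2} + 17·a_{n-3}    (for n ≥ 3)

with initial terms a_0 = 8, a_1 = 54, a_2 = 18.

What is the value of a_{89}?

a_3 = 28·18 + 32·54 + 17·8 = 40
a_4 = 28·40 + 32·18 + 17·54 = 92
a_5 = 28·92 + 32·40 + 17·18 = 88
a_6 = 28·88 + 32·92 + 17·40 = 74
a_7 = 28·74 + 32·88 + 17·92 = 50
a_8 = 28·50 + 32·74 + 17·88 = 26
a_9 = 28·26 + 32·50 + 17·74 = 94
a_10 = 28·94 + 32·26 + 17·50 = 46
a_11 = 28·46 + 32·94 + 17·26 = 82
a_12 = 28·82 + 32·46 + 17·94 = 31
a_13 = 28·31 + 32·82 + 17·46 = 6
a_14 = 28·6 + 32·31 + 17·82 = 32
a_15 = 28·32 + 32·6 + 17·31 = 63
a_16 = 28·63 + 32·32 + 17·6 = 77
a_17 = 28·77 + 32·63 + 17·32 = 60
a_18 = 28·60 + 32·77 + 17·63 = 74
a_19 = 28·74 + 32·60 + 17·77 = 63
a_20 = 28·63 + 32·74 + 17·60 = 11
a_21 = 28·11 + 32·63 + 17·74 = 90
a_22 = 28·90 + 32·11 + 17·63 = 63
a_23 = 28·63 + 32·90 + 17·11 = 78
a_24 = 28·78 + 32·63 + 17·90 = 7
a_25 = 28·7 + 32·78 + 17·63 = 77
a_26 = 28·77 + 32·7 + 17·78 = 20
a_27 = 28·20 + 32·77 + 17·7 = 39
a_28 = 28·39 + 32·20 + 17·77 = 34
a_29 = 28·34 + 32·39 + 17·20 = 18
a_30 = 28·18 + 32·34 + 17·39 = 24
a_31 = 28·24 + 32·18 + 17·34 = 80
a_32 = 28·80 + 32·24 + 17·18 = 16
a_33 = 28·16 + 32·80 + 17·24 = 21
a_34 = 28·21 + 32·16 + 17·80 = 35
a_35 = 28·35 + 32·21 + 17·16 = 81
a_36 = 28·81 + 32·35 + 17·21 = 59
a_37 = 28·59 + 32·81 + 17·35 = 86
a_38 = 28·86 + 32·59 + 17·81 = 47
a_39 = 28·47 + 32·86 + 17·59 = 27
a_40 = 28·27 + 32·47 + 17·86 = 36
a_41 = 28·36 + 32·27 + 17·47 = 52
a_42 = 28·52 + 32·36 + 17·27 = 60
a_43 = 28·60 + 32·52 + 17·36 = 76
a_44 = 28·76 + 32·60 + 17·52 = 82
a_45 = 28·82 + 32·76 + 17·60 = 25
a_46 = 28·25 + 32·82 + 17·76 = 57
a_47 = 28·57 + 32·25 + 17·82 = 7
a_48 = 28·7 + 32·57 + 17·25 = 20
a_49 = 28·20 + 32·7 + 17·57 = 7
a_50 = 28·7 + 32·20 + 17·7 = 82
a_51 = 28·82 + 32·7 + 17·20 = 47
a_52 = 28·47 + 32·82 + 17·7 = 82
a_53 = 28·82 + 32·47 + 17·82 = 53
a_54 = 28·53 + 32·82 + 17·47 = 57
a_55 = 28·57 + 32·53 + 17·82 = 30
a_56 = 28·30 + 32·57 + 17·53 = 73
a_57 = 28·73 + 32·30 + 17·57 = 93
a_58 = 28·93 + 32·73 + 17·30 = 18
a_59 = 28·18 + 32·93 + 17·73 = 65
a_60 = 28·65 + 32·18 + 17·93 = 0
a_61 = 28·0 + 32·65 + 17·18 = 58
a_62 = 28·58 + 32·0 + 17·65 = 13
a_63 = 28·13 + 32·58 + 17·0 = 86
a_64 = 28·86 + 32·13 + 17·58 = 27
a_65 = 28·27 + 32·86 + 17·13 = 43
a_66 = 28·43 + 32·27 + 17·86 = 38
a_67 = 28·38 + 32·43 + 17·27 = 86
a_68 = 28·86 + 32·38 + 17·43 = 87
a_69 = 28·87 + 32·86 + 17·38 = 14
a_70 = 28·14 + 32·87 + 17·86 = 79
a_71 = 28·79 + 32·14 + 17·87 = 65
a_72 = 28·65 + 32·79 + 17·14 = 27
a_73 = 28·27 + 32·65 + 17·79 = 8
a_74 = 28·8 + 32·27 + 17·65 = 59
a_75 = 28·59 + 32·8 + 17·27 = 39
a_76 = 28·39 + 32·59 + 17·8 = 12
a_77 = 28·12 + 32·39 + 17·59 = 65
a_78 = 28·65 + 32·12 + 17·39 = 54
a_79 = 28·54 + 32·65 + 17·12 = 13
a_80 = 28·13 + 32·54 + 17·65 = 93
a_81 = 28·93 + 32·13 + 17·54 = 58
a_82 = 28·58 + 32·93 + 17·13 = 68
a_83 = 28·68 + 32·58 + 17·93 = 6
a_84 = 28·6 + 32·68 + 17·58 = 32
a_85 = 28·32 + 32·6 + 17·68 = 13
a_86 = 28·13 + 32·32 + 17·6 = 35
a_87 = 28·35 + 32·13 + 17·32 = 0
a_88 = 28·0 + 32·35 + 17·13 = 80
a_89 = 28·80 + 32·0 + 17·35 = 22

22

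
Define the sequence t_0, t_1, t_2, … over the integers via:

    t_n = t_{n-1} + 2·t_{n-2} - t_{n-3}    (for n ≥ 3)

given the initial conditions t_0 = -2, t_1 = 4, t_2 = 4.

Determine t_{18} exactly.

t_3 = 1·4 + 2·4 + -1·-2 = 14
t_4 = 1·14 + 2·4 + -1·4 = 18
t_5 = 1·18 + 2·14 + -1·4 = 42
t_6 = 1·42 + 2·18 + -1·14 = 64
t_7 = 1·64 + 2·42 + -1·18 = 130
t_8 = 1·130 + 2·64 + -1·42 = 216
t_9 = 1·216 + 2·130 + -1·64 = 412
t_10 = 1·412 + 2·216 + -1·130 = 714
t_11 = 1·714 + 2·412 + -1·216 = 1322
t_12 = 1·1322 + 2·714 + -1·412 = 2338
t_13 = 1·2338 + 2·1322 + -1·714 = 4268
t_14 = 1·4268 + 2·2338 + -1·1322 = 7622
t_15 = 1·7622 + 2·4268 + -1·2338 = 13820
t_16 = 1·13820 + 2·7622 + -1·4268 = 24796
t_17 = 1·24796 + 2·13820 + -1·7622 = 44814
t_18 = 1·44814 + 2·24796 + -1·13820 = 80586

80586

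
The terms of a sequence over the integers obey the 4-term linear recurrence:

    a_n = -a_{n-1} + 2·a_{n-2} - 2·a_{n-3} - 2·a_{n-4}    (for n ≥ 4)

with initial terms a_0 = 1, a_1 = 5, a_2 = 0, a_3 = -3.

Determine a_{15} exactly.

a_4 = -1·-3 + 2·0 + -2·5 + -2·1 = -9
a_5 = -1·-9 + 2·-3 + -2·0 + -2·5 = -7
a_6 = -1·-7 + 2·-9 + -2·-3 + -2·0 = -5
a_7 = -1·-5 + 2·-7 + -2·-9 + -2·-3 = 15
a_8 = -1·15 + 2·-5 + -2·-7 + -2·-9 = 7
a_9 = -1·7 + 2·15 + -2·-5 + -2·-7 = 47
a_10 = -1·47 + 2·7 + -2·15 + -2·-5 = -53
a_11 = -1·-53 + 2·47 + -2·7 + -2·15 = 103
a_12 = -1·103 + 2·-53 + -2·47 + -2·7 = -317
a_13 = -1·-317 + 2·103 + -2·-53 + -2·47 = 535
a_14 = -1·535 + 2·-317 + -2·103 + -2·-53 = -1269
a_15 = -1·-1269 + 2·535 + -2·-317 + -2·103 = 2767

2767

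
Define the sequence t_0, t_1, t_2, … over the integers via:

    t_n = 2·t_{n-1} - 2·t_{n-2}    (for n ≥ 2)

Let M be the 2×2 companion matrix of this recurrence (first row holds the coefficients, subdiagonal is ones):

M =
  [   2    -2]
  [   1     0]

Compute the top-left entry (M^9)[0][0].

32

(M^9)[0][0] is the top entry after applying M 9 times to the unit state (1, 0). Equivalently it is h_{10} for the auxiliary sequence (h_n) obeying the same recurrence with h_1 = 1 and h_i = 0 for 0 ≤ i < 1:
h_2 = 2·1 + -2·0 = 2
h_3 = 2·2 + -2·1 = 2
h_4 = 2·2 + -2·2 = 0
h_5 = 2·0 + -2·2 = -4
h_6 = 2·-4 + -2·0 = -8
h_7 = 2·-8 + -2·-4 = -8
h_8 = 2·-8 + -2·-8 = 0
h_9 = 2·0 + -2·-8 = 16
h_10 = 2·16 + -2·0 = 32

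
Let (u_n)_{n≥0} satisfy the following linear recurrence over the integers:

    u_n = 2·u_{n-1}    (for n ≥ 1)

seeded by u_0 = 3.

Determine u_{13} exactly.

24576

u_1 = 2·3 = 6
u_2 = 2·6 = 12
u_3 = 2·12 = 24
u_4 = 2·24 = 48
u_5 = 2·48 = 96
u_6 = 2·96 = 192
u_7 = 2·192 = 384
u_8 = 2·384 = 768
u_9 = 2·768 = 1536
u_10 = 2·1536 = 3072
u_11 = 2·3072 = 6144
u_12 = 2·6144 = 12288
u_13 = 2·12288 = 24576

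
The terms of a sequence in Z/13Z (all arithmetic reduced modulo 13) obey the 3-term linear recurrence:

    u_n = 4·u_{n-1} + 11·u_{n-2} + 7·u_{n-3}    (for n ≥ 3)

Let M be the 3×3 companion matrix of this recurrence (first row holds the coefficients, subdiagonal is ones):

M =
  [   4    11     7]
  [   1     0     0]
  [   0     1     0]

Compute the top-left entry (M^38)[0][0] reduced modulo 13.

5

(M^38)[0][0] is the top entry after applying M 38 times to the unit state (1, 0, 0). Equivalently it is h_{40} for the auxiliary sequence (h_n) obeying the same recurrence with h_2 = 1 and h_i = 0 for 0 ≤ i < 2:
h_3 = 4·1 + 11·0 + 7·0 = 4
h_4 = 4·4 + 11·1 + 7·0 = 1
h_5 = 4·1 + 11·4 + 7·1 = 3
h_6 = 4·3 + 11·1 + 7·4 = 12
h_7 = 4·12 + 11·3 + 7·1 = 10
h_8 = 4·10 + 11·12 + 7·3 = 11
h_9 = 4·11 + 11·10 + 7·12 = 4
h_10 = 4·4 + 11·11 + 7·10 = 12
h_11 = 4·12 + 11·4 + 7·11 = 0
h_12 = 4·0 + 11·12 + 7·4 = 4
h_13 = 4·4 + 11·0 + 7·12 = 9
h_14 = 4·9 + 11·4 + 7·0 = 2
h_15 = 4·2 + 11·9 + 7·4 = 5
h_16 = 4·5 + 11·2 + 7·9 = 1
h_17 = 4·1 + 11·5 + 7·2 = 8
h_18 = 4·8 + 11·1 + 7·5 = 0
h_19 = 4·0 + 11·8 + 7·1 = 4
h_20 = 4·4 + 11·0 + 7·8 = 7
h_21 = 4·7 + 11·4 + 7·0 = 7
h_22 = 4·7 + 11·7 + 7·4 = 3
h_23 = 4·3 + 11·7 + 7·7 = 8
h_24 = 4·8 + 11·3 + 7·7 = 10
h_25 = 4·10 + 11·8 + 7·3 = 6
h_26 = 4·6 + 11·10 + 7·8 = 8
h_27 = 4·8 + 11·6 + 7·10 = 12
h_28 = 4·12 + 11·8 + 7·6 = 9
h_29 = 4·9 + 11·12 + 7·8 = 3
h_30 = 4·3 + 11·9 + 7·12 = 0
h_31 = 4·0 + 11·3 + 7·9 = 5
h_32 = 4·5 + 11·0 + 7·3 = 2
h_33 = 4·2 + 11·5 + 7·0 = 11
h_34 = 4·11 + 11·2 + 7·5 = 10
h_35 = 4·10 + 11·11 + 7·2 = 6
h_36 = 4·6 + 11·10 + 7·11 = 3
h_37 = 4·3 + 11·6 + 7·10 = 5
h_38 = 4·5 + 11·3 + 7·6 = 4
h_39 = 4·4 + 11·5 + 7·3 = 1
h_40 = 4·1 + 11·4 + 7·5 = 5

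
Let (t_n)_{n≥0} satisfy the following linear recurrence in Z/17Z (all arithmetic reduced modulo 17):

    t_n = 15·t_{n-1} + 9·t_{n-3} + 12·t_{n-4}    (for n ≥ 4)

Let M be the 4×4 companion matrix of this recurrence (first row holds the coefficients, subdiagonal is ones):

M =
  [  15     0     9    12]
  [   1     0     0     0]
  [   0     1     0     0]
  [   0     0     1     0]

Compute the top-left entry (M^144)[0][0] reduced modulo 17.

11

(M^144)[0][0] is the top entry after applying M 144 times to the unit state (1, 0, 0, 0). Equivalently it is h_{147} for the auxiliary sequence (h_n) obeying the same recurrence with h_3 = 1 and h_i = 0 for 0 ≤ i < 3:
h_4 = 15·1 + 0·0 + 9·0 + 12·0 = 15
h_5 = 15·15 + 0·1 + 9·0 + 12·0 = 4
h_6 = 15·4 + 0·15 + 9·1 + 12·0 = 1
h_7 = 15·1 + 0·4 + 9·15 + 12·1 = 9
h_8 = 15·9 + 0·1 + 9·4 + 12·15 = 11
h_9 = 15·11 + 0·9 + 9·1 + 12·4 = 1
Continuing the recurrence:
  h_10 = 6;  h_11 = 8;  h_12 = 6;  h_13 = 3;  h_14 = 2;  h_15 = 10
  h_16 = 11;  h_17 = 15;  h_18 = 16;  h_19 = 0;  h_20 = 12;  h_21 = 11
  h_22 = 0;  h_23 = 6;  h_24 = 10;  h_25 = 10;  h_26 = 0;  h_27 = 9
  h_28 = 5;  h_29 = 8;  h_30 = 14;  h_31 = 6;  h_32 = 1;  h_33 = 16
  h_34 = 3;  h_35 = 7;  h_36 = 6;  h_37 = 3;  h_38 = 8;  h_39 = 3
  h_40 = 8;  h_41 = 7;  h_42 = 7;  h_43 = 9;  h_44 = 5;  h_45 = 1
  h_46 = 10;  h_47 = 14;  h_48 = 7;  h_49 = 3;  h_50 = 2;  h_51 = 6
  h_52 = 14;  h_53 = 9;  h_54 = 9;  h_55 = 10;  h_56 = 8;  h_57 = 3
  h_58 = 5;  h_59 = 12;  h_60 = 14;  h_61 = 2;  h_62 = 11;  h_63 = 10
  h_64 = 13;  h_65 = 12;  h_66 = 11;  h_67 = 11;  h_68 = 4;  h_69 = 14
  h_70 = 16;  h_71 = 0;  h_72 = 4;  h_73 = 15;  h_74 = 9;  h_75 = 1
  h_76 = 11;  h_77 = 1;  h_78 = 13;  h_79 = 0;  h_80 = 5;  h_81 = 0
  h_82 = 3;  h_83 = 5;  h_84 = 16;  h_85 = 12;  h_86 = 6;  h_87 = 5
  h_88 = 1;  h_89 = 9;  h_90 = 14;  h_91 = 7;  h_92 = 11;  h_93 = 8
  h_94 = 11;  h_95 = 8;  h_96 = 1;  h_97 = 6;  h_98 = 5;  h_99 = 10
  h_100 = 12;  h_101 = 8;  h_102 = 15;  h_103 = 11;  h_104 = 7;  h_105 = 13
  h_106 = 15;  h_107 = 12;  h_108 = 7;  h_109 = 5;  h_110 = 6;  h_111 = 8
  h_112 = 11;  h_113 = 7;  h_114 = 11;  h_115 = 3;  h_116 = 2;  h_117 = 9
  h_118 = 5;  h_119 = 10;  h_120 = 0;  h_121 = 0;  h_122 = 14;  h_123 = 7
  h_124 = 3;  h_125 = 1;  h_126 = 8;  h_127 = 10;  h_128 = 8;  h_129 = 0
  h_130 = 16;  h_131 = 7;  h_132 = 14;  h_133 = 14;  h_134 = 6;  h_135 = 11
  h_136 = 0;  h_137 = 1;  h_138 = 16;  h_139 = 15;  h_140 = 13;  h_141 = 11
  h_142 = 16;  h_143 = 10;  h_144 = 14;  h_145 = 10
h_146 = 15·10 + 0·14 + 9·10 + 12·16 = 7
h_147 = 15·7 + 0·10 + 9·14 + 12·10 = 11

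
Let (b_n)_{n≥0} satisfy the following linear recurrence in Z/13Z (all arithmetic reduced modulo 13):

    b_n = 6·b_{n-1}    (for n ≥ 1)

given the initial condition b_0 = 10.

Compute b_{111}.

b_1 = 6·10 = 8
b_2 = 6·8 = 9
b_3 = 6·9 = 2
b_4 = 6·2 = 12
b_5 = 6·12 = 7
b_6 = 6·7 = 3
b_7 = 6·3 = 5
b_8 = 6·5 = 4
b_9 = 6·4 = 11
b_10 = 6·11 = 1
b_11 = 6·1 = 6
b_12 = 6·6 = 10
(b_12) = (10) = (b_0), so the sequence has period 12.
111 ≡ 3 (mod 12), hence b_111 = b_3 = 2.

2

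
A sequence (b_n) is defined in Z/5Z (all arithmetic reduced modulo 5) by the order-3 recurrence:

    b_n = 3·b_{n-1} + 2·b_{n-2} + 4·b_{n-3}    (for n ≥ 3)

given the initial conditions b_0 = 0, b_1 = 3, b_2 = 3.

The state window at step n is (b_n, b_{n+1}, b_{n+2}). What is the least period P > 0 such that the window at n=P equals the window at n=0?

8

n=0: window = (0, 3, 3)
n=1: window = (3, 3, 0)
n=2: window = (3, 0, 3)
n=3: window = (0, 3, 1)
n=4: window = (3, 1, 4)
n=5: window = (1, 4, 1)
n=6: window = (4, 1, 0)
n=7: window = (1, 0, 3)
n=8: window = (0, 3, 3)
window at n=8 equals window at n=0 → period = 8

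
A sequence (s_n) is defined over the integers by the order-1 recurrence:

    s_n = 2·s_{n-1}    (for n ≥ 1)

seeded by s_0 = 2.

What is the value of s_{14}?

32768

s_1 = 2·2 = 4
s_2 = 2·4 = 8
s_3 = 2·8 = 16
s_4 = 2·16 = 32
s_5 = 2·32 = 64
s_6 = 2·64 = 128
s_7 = 2·128 = 256
s_8 = 2·256 = 512
s_9 = 2·512 = 1024
s_10 = 2·1024 = 2048
s_11 = 2·2048 = 4096
s_12 = 2·4096 = 8192
s_13 = 2·8192 = 16384
s_14 = 2·16384 = 32768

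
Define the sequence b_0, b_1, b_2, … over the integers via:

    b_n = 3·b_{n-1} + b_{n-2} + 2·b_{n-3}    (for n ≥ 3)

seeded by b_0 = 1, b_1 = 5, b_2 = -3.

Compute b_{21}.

-2006211170

b_3 = 3·-3 + 1·5 + 2·1 = -2
b_4 = 3·-2 + 1·-3 + 2·5 = 1
b_5 = 3·1 + 1·-2 + 2·-3 = -5
b_6 = 3·-5 + 1·1 + 2·-2 = -18
b_7 = 3·-18 + 1·-5 + 2·1 = -57
b_8 = 3·-57 + 1·-18 + 2·-5 = -199
b_9 = 3·-199 + 1·-57 + 2·-18 = -690
b_10 = 3·-690 + 1·-199 + 2·-57 = -2383
b_11 = 3·-2383 + 1·-690 + 2·-199 = -8237
b_12 = 3·-8237 + 1·-2383 + 2·-690 = -28474
b_13 = 3·-28474 + 1·-8237 + 2·-2383 = -98425
b_14 = 3·-98425 + 1·-28474 + 2·-8237 = -340223
b_15 = 3·-340223 + 1·-98425 + 2·-28474 = -1176042
b_16 = 3·-1176042 + 1·-340223 + 2·-98425 = -4065199
b_17 = 3·-4065199 + 1·-1176042 + 2·-340223 = -14052085
b_18 = 3·-14052085 + 1·-4065199 + 2·-1176042 = -48573538
b_19 = 3·-48573538 + 1·-14052085 + 2·-4065199 = -167903097
b_20 = 3·-167903097 + 1·-48573538 + 2·-14052085 = -580386999
b_21 = 3·-580386999 + 1·-167903097 + 2·-48573538 = -2006211170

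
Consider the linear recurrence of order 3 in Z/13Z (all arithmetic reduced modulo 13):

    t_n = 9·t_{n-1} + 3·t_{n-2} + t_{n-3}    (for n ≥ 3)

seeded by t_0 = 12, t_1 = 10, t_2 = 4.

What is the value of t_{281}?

t_3 = 9·4 + 3·10 + 1·12 = 0
t_4 = 9·0 + 3·4 + 1·10 = 9
t_5 = 9·9 + 3·0 + 1·4 = 7
t_6 = 9·7 + 3·9 + 1·0 = 12
t_7 = 9·12 + 3·7 + 1·9 = 8
t_8 = 9·8 + 3·12 + 1·7 = 11
Continuing the recurrence:
  t_9 = 5;  t_10 = 8;  t_11 = 7;  t_12 = 1;  t_13 = 12;  t_14 = 1
  t_15 = 7;  t_16 = 0;  t_17 = 9;  t_18 = 10;  t_19 = 0;  t_20 = 0
  t_21 = 10;  t_22 = 12;  t_23 = 8;  t_24 = 1;  t_25 = 6;  t_26 = 0
  t_27 = 6;  t_28 = 8;  t_29 = 12;  t_30 = 8;  t_31 = 12;  t_32 = 1
  t_33 = 1;  t_34 = 11;  t_35 = 12;  t_36 = 12;  t_37 = 12;  t_38 = 0
  t_39 = 9;  t_40 = 2;  t_41 = 6;  t_42 = 4;  t_43 = 4;  t_44 = 2
  t_45 = 8;  t_46 = 4;  t_47 = 10;  t_48 = 6;  t_49 = 10;  t_50 = 1
  t_51 = 6;  t_52 = 2;  t_53 = 11;  t_54 = 7;  t_55 = 7;  t_56 = 4
  t_57 = 12;  t_58 = 10;  t_59 = 0;  t_60 = 3;  t_61 = 11;  t_62 = 4
  t_63 = 7;  t_64 = 8;  t_65 = 6;  t_66 = 7;  t_67 = 11;  t_68 = 9
  t_69 = 4;  t_70 = 9;  t_71 = 11;  t_72 = 0;  t_73 = 3;  t_74 = 12
  t_75 = 0;  t_76 = 0;  t_77 = 12;  t_78 = 4;  t_79 = 7;  t_80 = 9
  t_81 = 2;  t_82 = 0;  t_83 = 2;  t_84 = 7;  t_85 = 4;  t_86 = 7
  t_87 = 4;  t_88 = 9;  t_89 = 9;  t_90 = 8;  t_91 = 4;  t_92 = 4
  t_93 = 4;  t_94 = 0;  t_95 = 3;  t_96 = 5;  t_97 = 2;  t_98 = 10
  t_99 = 10;  t_100 = 5;  t_101 = 7;  t_102 = 10;  t_103 = 12;  t_104 = 2
  t_105 = 12;  t_106 = 9;  t_107 = 2;  t_108 = 5;  t_109 = 8;  t_110 = 11
  t_111 = 11;  t_112 = 10;  t_113 = 4;  t_114 = 12;  t_115 = 0;  t_116 = 1
  t_117 = 8;  t_118 = 10;  t_119 = 11;  t_120 = 7;  t_121 = 2;  t_122 = 11
  t_123 = 8;  t_124 = 3;  t_125 = 10;  t_126 = 3;  t_127 = 8;  t_128 = 0
  t_129 = 1;  t_130 = 4;  t_131 = 0;  t_132 = 0;  t_133 = 4;  t_134 = 10
  t_135 = 11;  t_136 = 3;  t_137 = 5;  t_138 = 0;  t_139 = 5;  t_140 = 11
  t_141 = 10;  t_142 = 11;  t_143 = 10;  t_144 = 3;  t_145 = 3;  t_146 = 7
  t_147 = 10;  t_148 = 10;  t_149 = 10;  t_150 = 0;  t_151 = 1;  t_152 = 6
  t_153 = 5;  t_154 = 12;  t_155 = 12;  t_156 = 6;  t_157 = 11;  t_158 = 12
  t_159 = 4;  t_160 = 5;  t_161 = 4;  t_162 = 3;  t_163 = 5;  t_164 = 6
  t_165 = 7;  t_166 = 8;  t_167 = 8;  t_168 = 12;  t_169 = 10;  t_170 = 4
  t_171 = 0;  t_172 = 9;  t_173 = 7;  t_174 = 12;  t_175 = 8;  t_176 = 11
  t_177 = 5;  t_178 = 8;  t_179 = 7;  t_180 = 1;  t_181 = 12;  t_182 = 1
  t_183 = 7;  t_184 = 0;  t_185 = 9;  t_186 = 10;  t_187 = 0;  t_188 = 0
  t_189 = 10;  t_190 = 12;  t_191 = 8;  t_192 = 1;  t_193 = 6;  t_194 = 0
  t_195 = 6;  t_196 = 8;  t_197 = 12;  t_198 = 8;  t_199 = 12;  t_200 = 1
  t_201 = 1;  t_202 = 11;  t_203 = 12;  t_204 = 12;  t_205 = 12;  t_206 = 0
  t_207 = 9;  t_208 = 2;  t_209 = 6;  t_210 = 4;  t_211 = 4;  t_212 = 2
  t_213 = 8;  t_214 = 4;  t_215 = 10;  t_216 = 6;  t_217 = 10;  t_218 = 1
  t_219 = 6;  t_220 = 2;  t_221 = 11;  t_222 = 7;  t_223 = 7;  t_224 = 4
  t_225 = 12;  t_226 = 10;  t_227 = 0;  t_228 = 3;  t_229 = 11;  t_230 = 4
  t_231 = 7;  t_232 = 8;  t_233 = 6;  t_234 = 7;  t_235 = 11;  t_236 = 9
  t_237 = 4;  t_238 = 9;  t_239 = 11;  t_240 = 0;  t_241 = 3;  t_242 = 12
  t_243 = 0;  t_244 = 0;  t_245 = 12;  t_246 = 4;  t_247 = 7;  t_248 = 9
  t_249 = 2;  t_250 = 0;  t_251 = 2;  t_252 = 7;  t_253 = 4;  t_254 = 7
  t_255 = 4;  t_256 = 9;  t_257 = 9;  t_258 = 8;  t_259 = 4;  t_260 = 4
  t_261 = 4;  t_262 = 0;  t_263 = 3;  t_264 = 5;  t_265 = 2;  t_266 = 10
  t_267 = 10;  t_268 = 5;  t_269 = 7;  t_270 = 10;  t_271 = 12;  t_272 = 2
  t_273 = 12;  t_274 = 9;  t_275 = 2;  t_276 = 5;  t_277 = 8;  t_278 = 11
  t_279 = 11
t_280 = 9·11 + 3·11 + 1·8 = 10
t_281 = 9·10 + 3·11 + 1·11 = 4

4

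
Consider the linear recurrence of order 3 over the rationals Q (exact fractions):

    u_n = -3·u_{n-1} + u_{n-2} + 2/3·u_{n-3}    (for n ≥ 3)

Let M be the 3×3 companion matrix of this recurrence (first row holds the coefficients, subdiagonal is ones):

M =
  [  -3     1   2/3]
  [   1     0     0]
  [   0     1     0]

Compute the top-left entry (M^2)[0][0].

(M^2)[0][0] is the top entry after applying M 2 times to the unit state (1, 0, 0). Equivalently it is h_{4} for the auxiliary sequence (h_n) obeying the same recurrence with h_2 = 1 and h_i = 0 for 0 ≤ i < 2:
h_3 = -3·1 + 1·0 + 2/3·0 = -3
h_4 = -3·-3 + 1·1 + 2/3·0 = 10

10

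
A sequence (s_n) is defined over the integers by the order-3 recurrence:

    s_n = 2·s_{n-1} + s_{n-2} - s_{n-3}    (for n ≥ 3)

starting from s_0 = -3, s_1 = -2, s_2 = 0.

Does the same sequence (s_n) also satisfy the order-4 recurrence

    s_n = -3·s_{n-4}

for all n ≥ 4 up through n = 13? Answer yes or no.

Terms s_0..s_13: -3, -2, 0, 1, 4, 9, 21, 47, 106, 238, 535, 1202, 2701, 6069
n=4: candidate gives 9, actual s_4 = 4 ✗

no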